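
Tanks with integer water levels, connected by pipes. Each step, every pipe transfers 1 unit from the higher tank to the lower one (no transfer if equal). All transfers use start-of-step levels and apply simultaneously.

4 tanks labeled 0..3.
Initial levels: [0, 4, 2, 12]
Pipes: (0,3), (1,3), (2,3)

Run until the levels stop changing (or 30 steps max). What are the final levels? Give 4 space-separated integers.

Step 1: flows [3->0,3->1,3->2] -> levels [1 5 3 9]
Step 2: flows [3->0,3->1,3->2] -> levels [2 6 4 6]
Step 3: flows [3->0,1=3,3->2] -> levels [3 6 5 4]
Step 4: flows [3->0,1->3,2->3] -> levels [4 5 4 5]
Step 5: flows [3->0,1=3,3->2] -> levels [5 5 5 3]
Step 6: flows [0->3,1->3,2->3] -> levels [4 4 4 6]
Step 7: flows [3->0,3->1,3->2] -> levels [5 5 5 3]
  -> period-2 cycle: step 7 state = step 5 state; never stabilizes
  -> state at step 30: (30-5) mod 2 = 1, same as step 6 -> [4 4 4 6]

Answer: 4 4 4 6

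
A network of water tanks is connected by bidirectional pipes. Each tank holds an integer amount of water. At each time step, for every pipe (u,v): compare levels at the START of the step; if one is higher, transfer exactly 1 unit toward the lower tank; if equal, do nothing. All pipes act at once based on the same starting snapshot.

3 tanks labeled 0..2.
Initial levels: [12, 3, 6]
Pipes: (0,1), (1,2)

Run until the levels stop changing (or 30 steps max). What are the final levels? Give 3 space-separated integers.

Step 1: flows [0->1,2->1] -> levels [11 5 5]
Step 2: flows [0->1,1=2] -> levels [10 6 5]
Step 3: flows [0->1,1->2] -> levels [9 6 6]
Step 4: flows [0->1,1=2] -> levels [8 7 6]
Step 5: flows [0->1,1->2] -> levels [7 7 7]
Step 6: flows [0=1,1=2] -> levels [7 7 7]
  -> stable (no change)

Answer: 7 7 7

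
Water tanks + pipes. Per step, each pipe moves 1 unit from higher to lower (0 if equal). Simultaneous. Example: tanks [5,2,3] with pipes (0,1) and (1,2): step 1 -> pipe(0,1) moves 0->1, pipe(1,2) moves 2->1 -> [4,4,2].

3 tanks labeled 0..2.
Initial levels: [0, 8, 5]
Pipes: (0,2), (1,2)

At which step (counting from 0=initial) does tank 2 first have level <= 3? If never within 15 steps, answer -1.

Answer: 6

Derivation:
Step 1: flows [2->0,1->2] -> levels [1 7 5]
Step 2: flows [2->0,1->2] -> levels [2 6 5]
Step 3: flows [2->0,1->2] -> levels [3 5 5]
Step 4: flows [2->0,1=2] -> levels [4 5 4]
Step 5: flows [0=2,1->2] -> levels [4 4 5]
Step 6: flows [2->0,2->1] -> levels [5 5 3]
Tank 2 first reaches <=3 at step 6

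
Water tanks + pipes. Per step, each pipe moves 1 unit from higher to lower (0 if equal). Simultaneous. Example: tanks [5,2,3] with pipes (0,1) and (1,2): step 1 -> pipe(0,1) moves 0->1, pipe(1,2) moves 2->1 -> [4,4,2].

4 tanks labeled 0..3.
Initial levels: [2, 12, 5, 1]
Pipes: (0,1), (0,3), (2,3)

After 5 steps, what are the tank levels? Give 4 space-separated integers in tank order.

Answer: 5 7 3 5

Derivation:
Step 1: flows [1->0,0->3,2->3] -> levels [2 11 4 3]
Step 2: flows [1->0,3->0,2->3] -> levels [4 10 3 3]
Step 3: flows [1->0,0->3,2=3] -> levels [4 9 3 4]
Step 4: flows [1->0,0=3,3->2] -> levels [5 8 4 3]
Step 5: flows [1->0,0->3,2->3] -> levels [5 7 3 5]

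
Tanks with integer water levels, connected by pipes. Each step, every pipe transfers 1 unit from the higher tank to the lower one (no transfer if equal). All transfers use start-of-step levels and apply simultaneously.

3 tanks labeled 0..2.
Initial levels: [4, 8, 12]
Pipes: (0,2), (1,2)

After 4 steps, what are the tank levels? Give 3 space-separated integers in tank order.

Step 1: flows [2->0,2->1] -> levels [5 9 10]
Step 2: flows [2->0,2->1] -> levels [6 10 8]
Step 3: flows [2->0,1->2] -> levels [7 9 8]
Step 4: flows [2->0,1->2] -> levels [8 8 8]

Answer: 8 8 8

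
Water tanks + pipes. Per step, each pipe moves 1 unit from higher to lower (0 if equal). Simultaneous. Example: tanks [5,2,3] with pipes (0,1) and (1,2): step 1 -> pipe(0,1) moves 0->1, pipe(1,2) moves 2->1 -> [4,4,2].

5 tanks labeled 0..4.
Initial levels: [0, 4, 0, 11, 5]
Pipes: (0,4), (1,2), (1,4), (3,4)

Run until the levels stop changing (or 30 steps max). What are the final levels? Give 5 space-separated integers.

Answer: 3 2 4 5 6

Derivation:
Step 1: flows [4->0,1->2,4->1,3->4] -> levels [1 4 1 10 4]
Step 2: flows [4->0,1->2,1=4,3->4] -> levels [2 3 2 9 4]
Step 3: flows [4->0,1->2,4->1,3->4] -> levels [3 3 3 8 3]
Step 4: flows [0=4,1=2,1=4,3->4] -> levels [3 3 3 7 4]
Step 5: flows [4->0,1=2,4->1,3->4] -> levels [4 4 3 6 3]
Step 6: flows [0->4,1->2,1->4,3->4] -> levels [3 2 4 5 6]
Step 7: flows [4->0,2->1,4->1,4->3] -> levels [4 4 3 6 3]
  -> period-2 cycle: step 7 state = step 5 state; never stabilizes
  -> state at step 30: (30-5) mod 2 = 1, same as step 6 -> [3 2 4 5 6]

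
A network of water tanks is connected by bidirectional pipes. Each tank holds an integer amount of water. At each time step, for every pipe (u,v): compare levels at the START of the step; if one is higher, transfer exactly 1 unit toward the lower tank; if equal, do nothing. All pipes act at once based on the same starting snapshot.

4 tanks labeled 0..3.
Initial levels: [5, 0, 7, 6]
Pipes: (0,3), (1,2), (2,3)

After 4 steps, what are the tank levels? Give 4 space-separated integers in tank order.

Answer: 6 4 4 4

Derivation:
Step 1: flows [3->0,2->1,2->3] -> levels [6 1 5 6]
Step 2: flows [0=3,2->1,3->2] -> levels [6 2 5 5]
Step 3: flows [0->3,2->1,2=3] -> levels [5 3 4 6]
Step 4: flows [3->0,2->1,3->2] -> levels [6 4 4 4]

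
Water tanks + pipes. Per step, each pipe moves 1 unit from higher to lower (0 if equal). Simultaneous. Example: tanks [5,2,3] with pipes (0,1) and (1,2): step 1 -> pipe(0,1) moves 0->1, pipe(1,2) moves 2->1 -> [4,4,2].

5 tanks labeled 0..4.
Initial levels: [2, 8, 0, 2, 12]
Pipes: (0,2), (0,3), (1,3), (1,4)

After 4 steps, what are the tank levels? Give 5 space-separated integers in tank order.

Step 1: flows [0->2,0=3,1->3,4->1] -> levels [1 8 1 3 11]
Step 2: flows [0=2,3->0,1->3,4->1] -> levels [2 8 1 3 10]
Step 3: flows [0->2,3->0,1->3,4->1] -> levels [2 8 2 3 9]
Step 4: flows [0=2,3->0,1->3,4->1] -> levels [3 8 2 3 8]

Answer: 3 8 2 3 8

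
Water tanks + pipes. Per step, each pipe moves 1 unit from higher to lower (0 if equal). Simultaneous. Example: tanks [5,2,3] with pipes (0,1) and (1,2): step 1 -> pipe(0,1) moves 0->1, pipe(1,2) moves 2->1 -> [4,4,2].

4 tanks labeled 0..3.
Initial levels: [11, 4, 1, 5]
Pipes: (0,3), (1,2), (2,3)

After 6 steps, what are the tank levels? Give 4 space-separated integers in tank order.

Answer: 6 4 6 5

Derivation:
Step 1: flows [0->3,1->2,3->2] -> levels [10 3 3 5]
Step 2: flows [0->3,1=2,3->2] -> levels [9 3 4 5]
Step 3: flows [0->3,2->1,3->2] -> levels [8 4 4 5]
Step 4: flows [0->3,1=2,3->2] -> levels [7 4 5 5]
Step 5: flows [0->3,2->1,2=3] -> levels [6 5 4 6]
Step 6: flows [0=3,1->2,3->2] -> levels [6 4 6 5]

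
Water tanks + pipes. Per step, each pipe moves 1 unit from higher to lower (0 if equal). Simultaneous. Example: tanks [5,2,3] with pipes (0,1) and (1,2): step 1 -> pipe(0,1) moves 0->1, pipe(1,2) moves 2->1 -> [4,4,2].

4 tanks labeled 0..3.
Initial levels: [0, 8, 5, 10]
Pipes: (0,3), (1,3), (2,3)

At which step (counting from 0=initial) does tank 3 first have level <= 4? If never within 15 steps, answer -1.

Step 1: flows [3->0,3->1,3->2] -> levels [1 9 6 7]
Step 2: flows [3->0,1->3,3->2] -> levels [2 8 7 6]
Step 3: flows [3->0,1->3,2->3] -> levels [3 7 6 7]
Step 4: flows [3->0,1=3,3->2] -> levels [4 7 7 5]
Step 5: flows [3->0,1->3,2->3] -> levels [5 6 6 6]
Step 6: flows [3->0,1=3,2=3] -> levels [6 6 6 5]
Step 7: flows [0->3,1->3,2->3] -> levels [5 5 5 8]
Step 8: flows [3->0,3->1,3->2] -> levels [6 6 6 5]
  -> period-2 cycle (repeats step 6); tank 3 never drops to <=4
Tank 3 never reaches <=4 within 15 steps

Answer: -1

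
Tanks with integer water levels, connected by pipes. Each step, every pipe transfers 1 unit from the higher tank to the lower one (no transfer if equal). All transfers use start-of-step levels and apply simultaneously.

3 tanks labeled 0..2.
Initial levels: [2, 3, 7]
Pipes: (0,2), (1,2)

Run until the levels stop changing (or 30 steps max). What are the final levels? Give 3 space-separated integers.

Answer: 4 5 3

Derivation:
Step 1: flows [2->0,2->1] -> levels [3 4 5]
Step 2: flows [2->0,2->1] -> levels [4 5 3]
Step 3: flows [0->2,1->2] -> levels [3 4 5]
  -> period-2 cycle: step 3 state = step 1 state; never stabilizes
  -> state at step 30: (30-1) mod 2 = 1, same as step 2 -> [4 5 3]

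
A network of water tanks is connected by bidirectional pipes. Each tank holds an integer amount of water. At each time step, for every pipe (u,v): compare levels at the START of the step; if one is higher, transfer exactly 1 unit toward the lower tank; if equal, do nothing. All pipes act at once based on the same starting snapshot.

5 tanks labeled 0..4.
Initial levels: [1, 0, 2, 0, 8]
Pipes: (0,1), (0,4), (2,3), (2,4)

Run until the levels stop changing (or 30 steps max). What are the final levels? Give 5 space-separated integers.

Answer: 1 3 1 3 3

Derivation:
Step 1: flows [0->1,4->0,2->3,4->2] -> levels [1 1 2 1 6]
Step 2: flows [0=1,4->0,2->3,4->2] -> levels [2 1 2 2 4]
Step 3: flows [0->1,4->0,2=3,4->2] -> levels [2 2 3 2 2]
Step 4: flows [0=1,0=4,2->3,2->4] -> levels [2 2 1 3 3]
Step 5: flows [0=1,4->0,3->2,4->2] -> levels [3 2 3 2 1]
Step 6: flows [0->1,0->4,2->3,2->4] -> levels [1 3 1 3 3]
Step 7: flows [1->0,4->0,3->2,4->2] -> levels [3 2 3 2 1]
  -> period-2 cycle: step 7 state = step 5 state; never stabilizes
  -> state at step 30: (30-5) mod 2 = 1, same as step 6 -> [1 3 1 3 3]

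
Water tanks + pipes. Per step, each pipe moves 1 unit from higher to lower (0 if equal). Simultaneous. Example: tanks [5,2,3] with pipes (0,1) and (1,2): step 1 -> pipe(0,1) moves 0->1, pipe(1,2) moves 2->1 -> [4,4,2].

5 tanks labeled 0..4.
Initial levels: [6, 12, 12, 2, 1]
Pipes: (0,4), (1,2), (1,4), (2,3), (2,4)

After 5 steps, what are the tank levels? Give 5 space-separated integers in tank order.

Answer: 6 7 5 7 8

Derivation:
Step 1: flows [0->4,1=2,1->4,2->3,2->4] -> levels [5 11 10 3 4]
Step 2: flows [0->4,1->2,1->4,2->3,2->4] -> levels [4 9 9 4 7]
Step 3: flows [4->0,1=2,1->4,2->3,2->4] -> levels [5 8 7 5 8]
Step 4: flows [4->0,1->2,1=4,2->3,4->2] -> levels [6 7 8 6 6]
Step 5: flows [0=4,2->1,1->4,2->3,2->4] -> levels [6 7 5 7 8]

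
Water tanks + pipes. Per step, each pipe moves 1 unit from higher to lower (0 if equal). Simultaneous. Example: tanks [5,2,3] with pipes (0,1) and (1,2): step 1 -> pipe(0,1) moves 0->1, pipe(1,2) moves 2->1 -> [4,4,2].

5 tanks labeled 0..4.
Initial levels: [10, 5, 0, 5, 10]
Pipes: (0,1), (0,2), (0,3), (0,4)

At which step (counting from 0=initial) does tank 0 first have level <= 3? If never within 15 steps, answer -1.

Answer: 6

Derivation:
Step 1: flows [0->1,0->2,0->3,0=4] -> levels [7 6 1 6 10]
Step 2: flows [0->1,0->2,0->3,4->0] -> levels [5 7 2 7 9]
Step 3: flows [1->0,0->2,3->0,4->0] -> levels [7 6 3 6 8]
Step 4: flows [0->1,0->2,0->3,4->0] -> levels [5 7 4 7 7]
Step 5: flows [1->0,0->2,3->0,4->0] -> levels [7 6 5 6 6]
Step 6: flows [0->1,0->2,0->3,0->4] -> levels [3 7 6 7 7]
Tank 0 first reaches <=3 at step 6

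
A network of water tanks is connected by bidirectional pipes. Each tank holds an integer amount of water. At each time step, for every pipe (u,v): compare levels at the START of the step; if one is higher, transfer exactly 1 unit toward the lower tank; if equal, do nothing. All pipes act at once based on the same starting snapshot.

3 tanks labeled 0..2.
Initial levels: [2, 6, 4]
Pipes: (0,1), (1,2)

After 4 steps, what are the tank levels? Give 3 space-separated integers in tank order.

Answer: 4 4 4

Derivation:
Step 1: flows [1->0,1->2] -> levels [3 4 5]
Step 2: flows [1->0,2->1] -> levels [4 4 4]
Step 3: flows [0=1,1=2] -> levels [4 4 4]
  -> stable; steps 4..4 unchanged -> [4 4 4]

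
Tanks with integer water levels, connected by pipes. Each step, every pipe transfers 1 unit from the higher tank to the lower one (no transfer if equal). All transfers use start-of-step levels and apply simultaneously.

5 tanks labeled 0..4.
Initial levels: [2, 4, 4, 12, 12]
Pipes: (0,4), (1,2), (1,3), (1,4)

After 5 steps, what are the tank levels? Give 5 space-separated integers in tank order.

Step 1: flows [4->0,1=2,3->1,4->1] -> levels [3 6 4 11 10]
Step 2: flows [4->0,1->2,3->1,4->1] -> levels [4 7 5 10 8]
Step 3: flows [4->0,1->2,3->1,4->1] -> levels [5 8 6 9 6]
Step 4: flows [4->0,1->2,3->1,1->4] -> levels [6 7 7 8 6]
Step 5: flows [0=4,1=2,3->1,1->4] -> levels [6 7 7 7 7]

Answer: 6 7 7 7 7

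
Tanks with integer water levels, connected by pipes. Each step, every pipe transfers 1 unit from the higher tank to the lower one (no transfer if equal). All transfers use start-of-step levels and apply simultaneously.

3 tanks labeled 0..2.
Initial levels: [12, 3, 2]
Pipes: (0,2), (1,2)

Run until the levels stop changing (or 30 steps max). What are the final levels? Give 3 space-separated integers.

Step 1: flows [0->2,1->2] -> levels [11 2 4]
Step 2: flows [0->2,2->1] -> levels [10 3 4]
Step 3: flows [0->2,2->1] -> levels [9 4 4]
Step 4: flows [0->2,1=2] -> levels [8 4 5]
Step 5: flows [0->2,2->1] -> levels [7 5 5]
Step 6: flows [0->2,1=2] -> levels [6 5 6]
Step 7: flows [0=2,2->1] -> levels [6 6 5]
Step 8: flows [0->2,1->2] -> levels [5 5 7]
Step 9: flows [2->0,2->1] -> levels [6 6 5]
  -> period-2 cycle: step 9 state = step 7 state; never stabilizes
  -> state at step 30: (30-7) mod 2 = 1, same as step 8 -> [5 5 7]

Answer: 5 5 7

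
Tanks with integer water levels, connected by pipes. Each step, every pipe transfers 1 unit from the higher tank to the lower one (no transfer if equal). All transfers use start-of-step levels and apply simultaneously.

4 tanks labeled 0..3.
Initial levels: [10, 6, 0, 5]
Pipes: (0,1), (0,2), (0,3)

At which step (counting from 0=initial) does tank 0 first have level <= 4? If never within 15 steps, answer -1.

Answer: 6

Derivation:
Step 1: flows [0->1,0->2,0->3] -> levels [7 7 1 6]
Step 2: flows [0=1,0->2,0->3] -> levels [5 7 2 7]
Step 3: flows [1->0,0->2,3->0] -> levels [6 6 3 6]
Step 4: flows [0=1,0->2,0=3] -> levels [5 6 4 6]
Step 5: flows [1->0,0->2,3->0] -> levels [6 5 5 5]
Step 6: flows [0->1,0->2,0->3] -> levels [3 6 6 6]
Tank 0 first reaches <=4 at step 6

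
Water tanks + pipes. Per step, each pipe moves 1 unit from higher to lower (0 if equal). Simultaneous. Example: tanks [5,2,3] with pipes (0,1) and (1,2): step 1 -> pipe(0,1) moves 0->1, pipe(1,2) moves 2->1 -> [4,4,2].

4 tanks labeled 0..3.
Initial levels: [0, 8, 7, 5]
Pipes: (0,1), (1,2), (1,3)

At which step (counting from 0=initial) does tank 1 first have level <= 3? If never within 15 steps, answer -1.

Step 1: flows [1->0,1->2,1->3] -> levels [1 5 8 6]
Step 2: flows [1->0,2->1,3->1] -> levels [2 6 7 5]
Step 3: flows [1->0,2->1,1->3] -> levels [3 5 6 6]
Step 4: flows [1->0,2->1,3->1] -> levels [4 6 5 5]
Step 5: flows [1->0,1->2,1->3] -> levels [5 3 6 6]
Tank 1 first reaches <=3 at step 5

Answer: 5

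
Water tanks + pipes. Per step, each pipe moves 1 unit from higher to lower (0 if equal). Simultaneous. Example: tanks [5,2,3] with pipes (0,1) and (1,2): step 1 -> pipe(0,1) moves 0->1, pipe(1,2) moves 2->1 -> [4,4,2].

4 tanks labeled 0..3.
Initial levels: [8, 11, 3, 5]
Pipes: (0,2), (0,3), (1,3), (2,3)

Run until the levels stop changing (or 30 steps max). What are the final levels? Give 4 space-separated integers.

Answer: 6 6 7 8

Derivation:
Step 1: flows [0->2,0->3,1->3,3->2] -> levels [6 10 5 6]
Step 2: flows [0->2,0=3,1->3,3->2] -> levels [5 9 7 6]
Step 3: flows [2->0,3->0,1->3,2->3] -> levels [7 8 5 7]
Step 4: flows [0->2,0=3,1->3,3->2] -> levels [6 7 7 7]
Step 5: flows [2->0,3->0,1=3,2=3] -> levels [8 7 6 6]
Step 6: flows [0->2,0->3,1->3,2=3] -> levels [6 6 7 8]
Step 7: flows [2->0,3->0,3->1,3->2] -> levels [8 7 7 5]
Step 8: flows [0->2,0->3,1->3,2->3] -> levels [6 6 7 8]
  -> period-2 cycle: step 8 state = step 6 state; never stabilizes
  -> state at step 30: (30-6) mod 2 = 0, same as step 6 -> [6 6 7 8]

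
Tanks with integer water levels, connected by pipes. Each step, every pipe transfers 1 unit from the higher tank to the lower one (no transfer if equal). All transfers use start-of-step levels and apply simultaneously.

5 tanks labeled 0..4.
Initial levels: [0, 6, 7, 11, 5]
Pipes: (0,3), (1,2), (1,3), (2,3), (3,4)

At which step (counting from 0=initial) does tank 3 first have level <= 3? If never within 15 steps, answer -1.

Step 1: flows [3->0,2->1,3->1,3->2,3->4] -> levels [1 8 7 7 6]
Step 2: flows [3->0,1->2,1->3,2=3,3->4] -> levels [2 6 8 6 7]
Step 3: flows [3->0,2->1,1=3,2->3,4->3] -> levels [3 7 6 7 6]
Step 4: flows [3->0,1->2,1=3,3->2,3->4] -> levels [4 6 8 4 7]
Step 5: flows [0=3,2->1,1->3,2->3,4->3] -> levels [4 6 6 7 6]
Step 6: flows [3->0,1=2,3->1,3->2,3->4] -> levels [5 7 7 3 7]
Tank 3 first reaches <=3 at step 6

Answer: 6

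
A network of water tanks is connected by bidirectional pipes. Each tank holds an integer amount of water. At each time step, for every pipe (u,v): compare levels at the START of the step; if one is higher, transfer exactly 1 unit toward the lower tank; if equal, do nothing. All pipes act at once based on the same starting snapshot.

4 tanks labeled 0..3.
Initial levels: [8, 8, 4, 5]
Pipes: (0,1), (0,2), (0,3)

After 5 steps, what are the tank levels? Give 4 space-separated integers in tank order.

Answer: 7 6 6 6

Derivation:
Step 1: flows [0=1,0->2,0->3] -> levels [6 8 5 6]
Step 2: flows [1->0,0->2,0=3] -> levels [6 7 6 6]
Step 3: flows [1->0,0=2,0=3] -> levels [7 6 6 6]
Step 4: flows [0->1,0->2,0->3] -> levels [4 7 7 7]
Step 5: flows [1->0,2->0,3->0] -> levels [7 6 6 6]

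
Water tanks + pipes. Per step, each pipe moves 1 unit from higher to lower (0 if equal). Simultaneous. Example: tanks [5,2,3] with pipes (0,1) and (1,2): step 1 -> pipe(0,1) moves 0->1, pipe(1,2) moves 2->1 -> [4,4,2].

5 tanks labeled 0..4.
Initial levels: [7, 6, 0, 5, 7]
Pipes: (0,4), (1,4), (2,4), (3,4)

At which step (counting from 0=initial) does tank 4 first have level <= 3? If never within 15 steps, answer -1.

Answer: 5

Derivation:
Step 1: flows [0=4,4->1,4->2,4->3] -> levels [7 7 1 6 4]
Step 2: flows [0->4,1->4,4->2,3->4] -> levels [6 6 2 5 6]
Step 3: flows [0=4,1=4,4->2,4->3] -> levels [6 6 3 6 4]
Step 4: flows [0->4,1->4,4->2,3->4] -> levels [5 5 4 5 6]
Step 5: flows [4->0,4->1,4->2,4->3] -> levels [6 6 5 6 2]
Tank 4 first reaches <=3 at step 5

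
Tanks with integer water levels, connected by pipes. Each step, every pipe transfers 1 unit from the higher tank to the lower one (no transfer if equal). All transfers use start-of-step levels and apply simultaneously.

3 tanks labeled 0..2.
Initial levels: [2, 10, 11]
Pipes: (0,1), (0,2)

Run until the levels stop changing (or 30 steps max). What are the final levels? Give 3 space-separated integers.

Step 1: flows [1->0,2->0] -> levels [4 9 10]
Step 2: flows [1->0,2->0] -> levels [6 8 9]
Step 3: flows [1->0,2->0] -> levels [8 7 8]
Step 4: flows [0->1,0=2] -> levels [7 8 8]
Step 5: flows [1->0,2->0] -> levels [9 7 7]
Step 6: flows [0->1,0->2] -> levels [7 8 8]
  -> period-2 cycle: step 6 state = step 4 state; never stabilizes
  -> state at step 30: (30-4) mod 2 = 0, same as step 4 -> [7 8 8]

Answer: 7 8 8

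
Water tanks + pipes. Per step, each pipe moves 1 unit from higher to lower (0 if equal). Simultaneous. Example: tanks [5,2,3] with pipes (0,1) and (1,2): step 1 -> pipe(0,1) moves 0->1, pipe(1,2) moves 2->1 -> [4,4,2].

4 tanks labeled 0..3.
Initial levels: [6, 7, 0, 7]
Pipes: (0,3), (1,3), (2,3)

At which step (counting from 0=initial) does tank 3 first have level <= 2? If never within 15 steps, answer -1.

Answer: -1

Derivation:
Step 1: flows [3->0,1=3,3->2] -> levels [7 7 1 5]
Step 2: flows [0->3,1->3,3->2] -> levels [6 6 2 6]
Step 3: flows [0=3,1=3,3->2] -> levels [6 6 3 5]
Step 4: flows [0->3,1->3,3->2] -> levels [5 5 4 6]
Step 5: flows [3->0,3->1,3->2] -> levels [6 6 5 3]
Step 6: flows [0->3,1->3,2->3] -> levels [5 5 4 6]
  -> period-2 cycle (repeats step 4); tank 3 never drops to <=2
Tank 3 never reaches <=2 within 15 steps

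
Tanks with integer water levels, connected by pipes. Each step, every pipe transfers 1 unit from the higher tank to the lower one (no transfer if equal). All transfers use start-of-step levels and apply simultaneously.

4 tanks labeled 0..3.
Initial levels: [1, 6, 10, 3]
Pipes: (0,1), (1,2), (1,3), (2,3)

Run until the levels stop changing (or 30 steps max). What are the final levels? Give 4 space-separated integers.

Answer: 5 3 6 6

Derivation:
Step 1: flows [1->0,2->1,1->3,2->3] -> levels [2 5 8 5]
Step 2: flows [1->0,2->1,1=3,2->3] -> levels [3 5 6 6]
Step 3: flows [1->0,2->1,3->1,2=3] -> levels [4 6 5 5]
Step 4: flows [1->0,1->2,1->3,2=3] -> levels [5 3 6 6]
Step 5: flows [0->1,2->1,3->1,2=3] -> levels [4 6 5 5]
  -> period-2 cycle: step 5 state = step 3 state; never stabilizes
  -> state at step 30: (30-3) mod 2 = 1, same as step 4 -> [5 3 6 6]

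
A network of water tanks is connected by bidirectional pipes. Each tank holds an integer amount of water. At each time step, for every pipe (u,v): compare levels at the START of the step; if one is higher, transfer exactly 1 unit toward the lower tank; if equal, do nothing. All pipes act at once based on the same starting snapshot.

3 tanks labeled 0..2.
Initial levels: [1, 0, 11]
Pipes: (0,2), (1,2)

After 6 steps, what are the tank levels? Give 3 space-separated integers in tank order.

Answer: 5 4 3

Derivation:
Step 1: flows [2->0,2->1] -> levels [2 1 9]
Step 2: flows [2->0,2->1] -> levels [3 2 7]
Step 3: flows [2->0,2->1] -> levels [4 3 5]
Step 4: flows [2->0,2->1] -> levels [5 4 3]
Step 5: flows [0->2,1->2] -> levels [4 3 5]
  -> period-2 cycle: step 5 state = step 3 state
  -> state at step 6: (6-3) mod 2 = 1, same as step 4 -> [5 4 3]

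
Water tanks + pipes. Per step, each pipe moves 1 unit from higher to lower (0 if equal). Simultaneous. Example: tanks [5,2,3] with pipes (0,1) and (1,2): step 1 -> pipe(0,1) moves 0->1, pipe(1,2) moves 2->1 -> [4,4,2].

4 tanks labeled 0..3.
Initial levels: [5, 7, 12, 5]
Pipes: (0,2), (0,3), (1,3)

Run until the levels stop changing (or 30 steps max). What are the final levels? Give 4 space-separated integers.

Step 1: flows [2->0,0=3,1->3] -> levels [6 6 11 6]
Step 2: flows [2->0,0=3,1=3] -> levels [7 6 10 6]
Step 3: flows [2->0,0->3,1=3] -> levels [7 6 9 7]
Step 4: flows [2->0,0=3,3->1] -> levels [8 7 8 6]
Step 5: flows [0=2,0->3,1->3] -> levels [7 6 8 8]
Step 6: flows [2->0,3->0,3->1] -> levels [9 7 7 6]
Step 7: flows [0->2,0->3,1->3] -> levels [7 6 8 8]
  -> period-2 cycle: step 7 state = step 5 state; never stabilizes
  -> state at step 30: (30-5) mod 2 = 1, same as step 6 -> [9 7 7 6]

Answer: 9 7 7 6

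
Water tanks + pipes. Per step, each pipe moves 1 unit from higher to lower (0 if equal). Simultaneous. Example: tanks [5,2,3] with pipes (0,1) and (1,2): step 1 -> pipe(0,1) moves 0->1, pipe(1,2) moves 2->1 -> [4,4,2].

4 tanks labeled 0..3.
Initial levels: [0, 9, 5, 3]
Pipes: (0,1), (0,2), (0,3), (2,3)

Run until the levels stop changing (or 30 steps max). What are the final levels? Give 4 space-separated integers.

Step 1: flows [1->0,2->0,3->0,2->3] -> levels [3 8 3 3]
Step 2: flows [1->0,0=2,0=3,2=3] -> levels [4 7 3 3]
Step 3: flows [1->0,0->2,0->3,2=3] -> levels [3 6 4 4]
Step 4: flows [1->0,2->0,3->0,2=3] -> levels [6 5 3 3]
Step 5: flows [0->1,0->2,0->3,2=3] -> levels [3 6 4 4]
  -> period-2 cycle: step 5 state = step 3 state; never stabilizes
  -> state at step 30: (30-3) mod 2 = 1, same as step 4 -> [6 5 3 3]

Answer: 6 5 3 3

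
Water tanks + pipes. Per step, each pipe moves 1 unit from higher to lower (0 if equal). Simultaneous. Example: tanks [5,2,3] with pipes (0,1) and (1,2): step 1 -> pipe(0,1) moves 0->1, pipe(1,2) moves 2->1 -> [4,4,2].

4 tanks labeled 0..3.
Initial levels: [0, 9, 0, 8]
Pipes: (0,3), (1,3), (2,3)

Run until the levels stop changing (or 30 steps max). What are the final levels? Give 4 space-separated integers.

Step 1: flows [3->0,1->3,3->2] -> levels [1 8 1 7]
Step 2: flows [3->0,1->3,3->2] -> levels [2 7 2 6]
Step 3: flows [3->0,1->3,3->2] -> levels [3 6 3 5]
Step 4: flows [3->0,1->3,3->2] -> levels [4 5 4 4]
Step 5: flows [0=3,1->3,2=3] -> levels [4 4 4 5]
Step 6: flows [3->0,3->1,3->2] -> levels [5 5 5 2]
Step 7: flows [0->3,1->3,2->3] -> levels [4 4 4 5]
  -> period-2 cycle: step 7 state = step 5 state; never stabilizes
  -> state at step 30: (30-5) mod 2 = 1, same as step 6 -> [5 5 5 2]

Answer: 5 5 5 2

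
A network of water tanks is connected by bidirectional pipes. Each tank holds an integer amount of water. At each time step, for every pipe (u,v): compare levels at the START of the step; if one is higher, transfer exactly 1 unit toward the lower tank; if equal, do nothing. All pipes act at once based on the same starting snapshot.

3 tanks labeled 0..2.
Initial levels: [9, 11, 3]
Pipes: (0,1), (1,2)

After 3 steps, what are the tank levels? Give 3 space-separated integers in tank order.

Answer: 9 8 6

Derivation:
Step 1: flows [1->0,1->2] -> levels [10 9 4]
Step 2: flows [0->1,1->2] -> levels [9 9 5]
Step 3: flows [0=1,1->2] -> levels [9 8 6]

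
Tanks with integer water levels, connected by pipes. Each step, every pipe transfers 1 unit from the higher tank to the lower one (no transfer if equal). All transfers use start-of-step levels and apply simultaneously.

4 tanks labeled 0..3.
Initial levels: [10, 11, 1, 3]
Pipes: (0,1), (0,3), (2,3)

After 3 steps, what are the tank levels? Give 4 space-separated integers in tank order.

Step 1: flows [1->0,0->3,3->2] -> levels [10 10 2 3]
Step 2: flows [0=1,0->3,3->2] -> levels [9 10 3 3]
Step 3: flows [1->0,0->3,2=3] -> levels [9 9 3 4]

Answer: 9 9 3 4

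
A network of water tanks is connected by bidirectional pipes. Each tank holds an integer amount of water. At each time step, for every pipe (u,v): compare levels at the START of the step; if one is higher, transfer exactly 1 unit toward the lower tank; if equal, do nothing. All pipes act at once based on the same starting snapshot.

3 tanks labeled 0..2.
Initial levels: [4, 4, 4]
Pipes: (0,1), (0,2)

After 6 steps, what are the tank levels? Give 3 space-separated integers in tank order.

Step 1: flows [0=1,0=2] -> levels [4 4 4]
  -> stable; steps 2..6 unchanged -> [4 4 4]

Answer: 4 4 4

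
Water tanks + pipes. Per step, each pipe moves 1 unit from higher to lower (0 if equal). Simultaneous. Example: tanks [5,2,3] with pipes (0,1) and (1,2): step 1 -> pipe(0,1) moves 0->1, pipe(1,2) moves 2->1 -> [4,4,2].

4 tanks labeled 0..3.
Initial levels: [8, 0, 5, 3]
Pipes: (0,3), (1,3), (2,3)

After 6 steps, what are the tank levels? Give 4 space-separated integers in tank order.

Answer: 4 4 4 4

Derivation:
Step 1: flows [0->3,3->1,2->3] -> levels [7 1 4 4]
Step 2: flows [0->3,3->1,2=3] -> levels [6 2 4 4]
Step 3: flows [0->3,3->1,2=3] -> levels [5 3 4 4]
Step 4: flows [0->3,3->1,2=3] -> levels [4 4 4 4]
Step 5: flows [0=3,1=3,2=3] -> levels [4 4 4 4]
  -> stable; steps 6..6 unchanged -> [4 4 4 4]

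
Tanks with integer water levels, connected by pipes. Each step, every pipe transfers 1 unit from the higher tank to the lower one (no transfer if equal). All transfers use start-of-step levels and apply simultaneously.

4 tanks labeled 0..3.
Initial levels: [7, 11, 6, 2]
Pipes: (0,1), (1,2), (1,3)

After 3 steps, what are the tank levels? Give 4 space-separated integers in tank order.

Step 1: flows [1->0,1->2,1->3] -> levels [8 8 7 3]
Step 2: flows [0=1,1->2,1->3] -> levels [8 6 8 4]
Step 3: flows [0->1,2->1,1->3] -> levels [7 7 7 5]

Answer: 7 7 7 5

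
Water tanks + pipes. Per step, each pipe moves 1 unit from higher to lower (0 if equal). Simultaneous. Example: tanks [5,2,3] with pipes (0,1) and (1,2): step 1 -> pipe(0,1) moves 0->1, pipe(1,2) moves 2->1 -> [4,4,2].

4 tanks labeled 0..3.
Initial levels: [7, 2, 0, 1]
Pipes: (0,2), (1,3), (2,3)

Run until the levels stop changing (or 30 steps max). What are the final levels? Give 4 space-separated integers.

Answer: 3 2 2 3

Derivation:
Step 1: flows [0->2,1->3,3->2] -> levels [6 1 2 1]
Step 2: flows [0->2,1=3,2->3] -> levels [5 1 2 2]
Step 3: flows [0->2,3->1,2=3] -> levels [4 2 3 1]
Step 4: flows [0->2,1->3,2->3] -> levels [3 1 3 3]
Step 5: flows [0=2,3->1,2=3] -> levels [3 2 3 2]
Step 6: flows [0=2,1=3,2->3] -> levels [3 2 2 3]
Step 7: flows [0->2,3->1,3->2] -> levels [2 3 4 1]
Step 8: flows [2->0,1->3,2->3] -> levels [3 2 2 3]
  -> period-2 cycle: step 8 state = step 6 state; never stabilizes
  -> state at step 30: (30-6) mod 2 = 0, same as step 6 -> [3 2 2 3]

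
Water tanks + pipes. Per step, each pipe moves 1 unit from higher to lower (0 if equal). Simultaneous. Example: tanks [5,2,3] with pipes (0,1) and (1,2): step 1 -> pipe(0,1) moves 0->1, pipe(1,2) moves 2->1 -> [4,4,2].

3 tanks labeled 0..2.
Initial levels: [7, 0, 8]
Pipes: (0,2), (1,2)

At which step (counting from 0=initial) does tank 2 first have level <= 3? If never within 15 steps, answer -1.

Answer: -1

Derivation:
Step 1: flows [2->0,2->1] -> levels [8 1 6]
Step 2: flows [0->2,2->1] -> levels [7 2 6]
Step 3: flows [0->2,2->1] -> levels [6 3 6]
Step 4: flows [0=2,2->1] -> levels [6 4 5]
Step 5: flows [0->2,2->1] -> levels [5 5 5]
Step 6: flows [0=2,1=2] -> levels [5 5 5]
  -> stable; tank 2 stays at 5 > 3
Tank 2 never reaches <=3 within 15 steps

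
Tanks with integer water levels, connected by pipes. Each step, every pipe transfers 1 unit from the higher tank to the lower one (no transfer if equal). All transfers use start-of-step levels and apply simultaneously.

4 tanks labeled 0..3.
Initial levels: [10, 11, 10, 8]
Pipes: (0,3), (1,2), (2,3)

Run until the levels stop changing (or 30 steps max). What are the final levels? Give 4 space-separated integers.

Answer: 10 9 11 9

Derivation:
Step 1: flows [0->3,1->2,2->3] -> levels [9 10 10 10]
Step 2: flows [3->0,1=2,2=3] -> levels [10 10 10 9]
Step 3: flows [0->3,1=2,2->3] -> levels [9 10 9 11]
Step 4: flows [3->0,1->2,3->2] -> levels [10 9 11 9]
Step 5: flows [0->3,2->1,2->3] -> levels [9 10 9 11]
  -> period-2 cycle: step 5 state = step 3 state; never stabilizes
  -> state at step 30: (30-3) mod 2 = 1, same as step 4 -> [10 9 11 9]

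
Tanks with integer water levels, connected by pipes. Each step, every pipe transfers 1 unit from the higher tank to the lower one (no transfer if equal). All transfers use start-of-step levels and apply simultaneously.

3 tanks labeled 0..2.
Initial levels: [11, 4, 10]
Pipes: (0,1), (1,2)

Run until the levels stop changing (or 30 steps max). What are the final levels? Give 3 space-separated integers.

Answer: 9 7 9

Derivation:
Step 1: flows [0->1,2->1] -> levels [10 6 9]
Step 2: flows [0->1,2->1] -> levels [9 8 8]
Step 3: flows [0->1,1=2] -> levels [8 9 8]
Step 4: flows [1->0,1->2] -> levels [9 7 9]
Step 5: flows [0->1,2->1] -> levels [8 9 8]
  -> period-2 cycle: step 5 state = step 3 state; never stabilizes
  -> state at step 30: (30-3) mod 2 = 1, same as step 4 -> [9 7 9]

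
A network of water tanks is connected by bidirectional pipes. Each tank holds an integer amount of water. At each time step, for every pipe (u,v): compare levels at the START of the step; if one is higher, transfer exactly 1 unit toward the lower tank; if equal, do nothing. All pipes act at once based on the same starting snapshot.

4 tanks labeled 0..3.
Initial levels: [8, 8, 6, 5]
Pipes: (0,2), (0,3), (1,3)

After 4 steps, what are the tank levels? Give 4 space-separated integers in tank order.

Answer: 8 7 6 6

Derivation:
Step 1: flows [0->2,0->3,1->3] -> levels [6 7 7 7]
Step 2: flows [2->0,3->0,1=3] -> levels [8 7 6 6]
Step 3: flows [0->2,0->3,1->3] -> levels [6 6 7 8]
Step 4: flows [2->0,3->0,3->1] -> levels [8 7 6 6]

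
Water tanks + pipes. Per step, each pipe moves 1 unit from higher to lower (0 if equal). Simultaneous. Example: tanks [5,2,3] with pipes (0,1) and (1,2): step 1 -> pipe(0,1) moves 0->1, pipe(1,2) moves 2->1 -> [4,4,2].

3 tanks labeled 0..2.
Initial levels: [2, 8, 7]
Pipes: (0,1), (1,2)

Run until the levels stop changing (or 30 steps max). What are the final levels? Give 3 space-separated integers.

Step 1: flows [1->0,1->2] -> levels [3 6 8]
Step 2: flows [1->0,2->1] -> levels [4 6 7]
Step 3: flows [1->0,2->1] -> levels [5 6 6]
Step 4: flows [1->0,1=2] -> levels [6 5 6]
Step 5: flows [0->1,2->1] -> levels [5 7 5]
Step 6: flows [1->0,1->2] -> levels [6 5 6]
  -> period-2 cycle: step 6 state = step 4 state; never stabilizes
  -> state at step 30: (30-4) mod 2 = 0, same as step 4 -> [6 5 6]

Answer: 6 5 6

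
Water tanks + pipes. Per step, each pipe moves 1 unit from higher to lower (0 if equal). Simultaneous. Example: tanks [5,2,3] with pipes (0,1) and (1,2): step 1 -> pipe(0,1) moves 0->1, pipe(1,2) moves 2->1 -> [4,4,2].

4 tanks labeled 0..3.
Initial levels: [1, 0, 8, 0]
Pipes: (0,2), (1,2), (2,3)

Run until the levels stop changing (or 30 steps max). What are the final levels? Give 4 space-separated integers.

Step 1: flows [2->0,2->1,2->3] -> levels [2 1 5 1]
Step 2: flows [2->0,2->1,2->3] -> levels [3 2 2 2]
Step 3: flows [0->2,1=2,2=3] -> levels [2 2 3 2]
Step 4: flows [2->0,2->1,2->3] -> levels [3 3 0 3]
Step 5: flows [0->2,1->2,3->2] -> levels [2 2 3 2]
  -> period-2 cycle: step 5 state = step 3 state; never stabilizes
  -> state at step 30: (30-3) mod 2 = 1, same as step 4 -> [3 3 0 3]

Answer: 3 3 0 3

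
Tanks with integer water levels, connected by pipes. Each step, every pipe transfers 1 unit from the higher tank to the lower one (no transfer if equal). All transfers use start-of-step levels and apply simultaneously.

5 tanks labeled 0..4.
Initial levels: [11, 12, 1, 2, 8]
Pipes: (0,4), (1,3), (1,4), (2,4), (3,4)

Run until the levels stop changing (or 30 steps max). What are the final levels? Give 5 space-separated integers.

Answer: 7 7 5 6 9

Derivation:
Step 1: flows [0->4,1->3,1->4,4->2,4->3] -> levels [10 10 2 4 8]
Step 2: flows [0->4,1->3,1->4,4->2,4->3] -> levels [9 8 3 6 8]
Step 3: flows [0->4,1->3,1=4,4->2,4->3] -> levels [8 7 4 8 7]
Step 4: flows [0->4,3->1,1=4,4->2,3->4] -> levels [7 8 5 6 8]
Step 5: flows [4->0,1->3,1=4,4->2,4->3] -> levels [8 7 6 8 5]
Step 6: flows [0->4,3->1,1->4,2->4,3->4] -> levels [7 7 5 6 9]
Step 7: flows [4->0,1->3,4->1,4->2,4->3] -> levels [8 7 6 8 5]
  -> period-2 cycle: step 7 state = step 5 state; never stabilizes
  -> state at step 30: (30-5) mod 2 = 1, same as step 6 -> [7 7 5 6 9]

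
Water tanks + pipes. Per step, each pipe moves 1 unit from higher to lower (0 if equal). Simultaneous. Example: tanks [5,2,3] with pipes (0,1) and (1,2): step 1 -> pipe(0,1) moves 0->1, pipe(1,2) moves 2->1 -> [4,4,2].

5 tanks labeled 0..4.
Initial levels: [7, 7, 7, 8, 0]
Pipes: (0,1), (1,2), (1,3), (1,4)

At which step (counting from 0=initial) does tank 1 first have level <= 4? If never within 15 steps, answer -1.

Answer: 4

Derivation:
Step 1: flows [0=1,1=2,3->1,1->4] -> levels [7 7 7 7 1]
Step 2: flows [0=1,1=2,1=3,1->4] -> levels [7 6 7 7 2]
Step 3: flows [0->1,2->1,3->1,1->4] -> levels [6 8 6 6 3]
Step 4: flows [1->0,1->2,1->3,1->4] -> levels [7 4 7 7 4]
Tank 1 first reaches <=4 at step 4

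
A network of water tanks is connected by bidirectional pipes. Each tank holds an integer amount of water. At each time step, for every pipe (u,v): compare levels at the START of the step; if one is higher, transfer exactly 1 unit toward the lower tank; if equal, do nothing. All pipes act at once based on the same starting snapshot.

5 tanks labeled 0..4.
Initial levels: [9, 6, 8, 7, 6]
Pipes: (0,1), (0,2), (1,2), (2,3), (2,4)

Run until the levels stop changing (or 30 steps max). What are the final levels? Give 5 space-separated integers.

Step 1: flows [0->1,0->2,2->1,2->3,2->4] -> levels [7 8 6 8 7]
Step 2: flows [1->0,0->2,1->2,3->2,4->2] -> levels [7 6 10 7 6]
Step 3: flows [0->1,2->0,2->1,2->3,2->4] -> levels [7 8 6 8 7]
  -> period-2 cycle: step 3 state = step 1 state; never stabilizes
  -> state at step 30: (30-1) mod 2 = 1, same as step 2 -> [7 6 10 7 6]

Answer: 7 6 10 7 6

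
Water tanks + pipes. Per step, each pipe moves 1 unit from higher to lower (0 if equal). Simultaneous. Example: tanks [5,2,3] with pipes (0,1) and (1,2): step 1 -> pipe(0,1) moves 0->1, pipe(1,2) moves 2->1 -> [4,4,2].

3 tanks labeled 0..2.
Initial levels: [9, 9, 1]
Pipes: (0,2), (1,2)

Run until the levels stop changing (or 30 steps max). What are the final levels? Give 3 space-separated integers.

Step 1: flows [0->2,1->2] -> levels [8 8 3]
Step 2: flows [0->2,1->2] -> levels [7 7 5]
Step 3: flows [0->2,1->2] -> levels [6 6 7]
Step 4: flows [2->0,2->1] -> levels [7 7 5]
  -> period-2 cycle: step 4 state = step 2 state; never stabilizes
  -> state at step 30: (30-2) mod 2 = 0, same as step 2 -> [7 7 5]

Answer: 7 7 5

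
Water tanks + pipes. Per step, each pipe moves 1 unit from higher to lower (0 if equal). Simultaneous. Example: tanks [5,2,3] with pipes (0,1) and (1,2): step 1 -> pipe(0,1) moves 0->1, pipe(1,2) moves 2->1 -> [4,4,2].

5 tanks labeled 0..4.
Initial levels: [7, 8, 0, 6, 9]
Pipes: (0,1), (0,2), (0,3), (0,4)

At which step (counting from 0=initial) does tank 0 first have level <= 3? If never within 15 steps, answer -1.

Answer: -1

Derivation:
Step 1: flows [1->0,0->2,0->3,4->0] -> levels [7 7 1 7 8]
Step 2: flows [0=1,0->2,0=3,4->0] -> levels [7 7 2 7 7]
Step 3: flows [0=1,0->2,0=3,0=4] -> levels [6 7 3 7 7]
Step 4: flows [1->0,0->2,3->0,4->0] -> levels [8 6 4 6 6]
Step 5: flows [0->1,0->2,0->3,0->4] -> levels [4 7 5 7 7]
Step 6: flows [1->0,2->0,3->0,4->0] -> levels [8 6 4 6 6]
  -> period-2 cycle (repeats step 4); tank 0 never drops to <=3
Tank 0 never reaches <=3 within 15 steps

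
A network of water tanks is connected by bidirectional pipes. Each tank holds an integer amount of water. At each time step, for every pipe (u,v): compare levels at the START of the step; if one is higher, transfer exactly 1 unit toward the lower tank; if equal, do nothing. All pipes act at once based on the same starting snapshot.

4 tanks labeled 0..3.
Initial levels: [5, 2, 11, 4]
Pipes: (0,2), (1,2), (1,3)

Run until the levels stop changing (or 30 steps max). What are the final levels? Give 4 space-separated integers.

Step 1: flows [2->0,2->1,3->1] -> levels [6 4 9 3]
Step 2: flows [2->0,2->1,1->3] -> levels [7 4 7 4]
Step 3: flows [0=2,2->1,1=3] -> levels [7 5 6 4]
Step 4: flows [0->2,2->1,1->3] -> levels [6 5 6 5]
Step 5: flows [0=2,2->1,1=3] -> levels [6 6 5 5]
Step 6: flows [0->2,1->2,1->3] -> levels [5 4 7 6]
Step 7: flows [2->0,2->1,3->1] -> levels [6 6 5 5]
  -> period-2 cycle: step 7 state = step 5 state; never stabilizes
  -> state at step 30: (30-5) mod 2 = 1, same as step 6 -> [5 4 7 6]

Answer: 5 4 7 6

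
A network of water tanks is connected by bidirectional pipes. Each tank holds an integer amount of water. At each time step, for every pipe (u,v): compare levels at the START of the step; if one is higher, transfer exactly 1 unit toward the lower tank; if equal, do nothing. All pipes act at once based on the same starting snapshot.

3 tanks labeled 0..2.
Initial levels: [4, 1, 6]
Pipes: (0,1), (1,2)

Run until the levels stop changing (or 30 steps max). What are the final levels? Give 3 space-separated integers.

Step 1: flows [0->1,2->1] -> levels [3 3 5]
Step 2: flows [0=1,2->1] -> levels [3 4 4]
Step 3: flows [1->0,1=2] -> levels [4 3 4]
Step 4: flows [0->1,2->1] -> levels [3 5 3]
Step 5: flows [1->0,1->2] -> levels [4 3 4]
  -> period-2 cycle: step 5 state = step 3 state; never stabilizes
  -> state at step 30: (30-3) mod 2 = 1, same as step 4 -> [3 5 3]

Answer: 3 5 3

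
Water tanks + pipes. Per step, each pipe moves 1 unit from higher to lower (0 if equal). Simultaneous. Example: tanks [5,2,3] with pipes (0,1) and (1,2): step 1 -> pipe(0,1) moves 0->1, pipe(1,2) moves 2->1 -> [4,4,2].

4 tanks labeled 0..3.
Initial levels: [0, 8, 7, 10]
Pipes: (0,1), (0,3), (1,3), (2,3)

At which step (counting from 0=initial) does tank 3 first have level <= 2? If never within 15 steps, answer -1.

Answer: -1

Derivation:
Step 1: flows [1->0,3->0,3->1,3->2] -> levels [2 8 8 7]
Step 2: flows [1->0,3->0,1->3,2->3] -> levels [4 6 7 8]
Step 3: flows [1->0,3->0,3->1,3->2] -> levels [6 6 8 5]
Step 4: flows [0=1,0->3,1->3,2->3] -> levels [5 5 7 8]
Step 5: flows [0=1,3->0,3->1,3->2] -> levels [6 6 8 5]
  -> period-2 cycle (repeats step 3); tank 3 never drops to <=2
Tank 3 never reaches <=2 within 15 steps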